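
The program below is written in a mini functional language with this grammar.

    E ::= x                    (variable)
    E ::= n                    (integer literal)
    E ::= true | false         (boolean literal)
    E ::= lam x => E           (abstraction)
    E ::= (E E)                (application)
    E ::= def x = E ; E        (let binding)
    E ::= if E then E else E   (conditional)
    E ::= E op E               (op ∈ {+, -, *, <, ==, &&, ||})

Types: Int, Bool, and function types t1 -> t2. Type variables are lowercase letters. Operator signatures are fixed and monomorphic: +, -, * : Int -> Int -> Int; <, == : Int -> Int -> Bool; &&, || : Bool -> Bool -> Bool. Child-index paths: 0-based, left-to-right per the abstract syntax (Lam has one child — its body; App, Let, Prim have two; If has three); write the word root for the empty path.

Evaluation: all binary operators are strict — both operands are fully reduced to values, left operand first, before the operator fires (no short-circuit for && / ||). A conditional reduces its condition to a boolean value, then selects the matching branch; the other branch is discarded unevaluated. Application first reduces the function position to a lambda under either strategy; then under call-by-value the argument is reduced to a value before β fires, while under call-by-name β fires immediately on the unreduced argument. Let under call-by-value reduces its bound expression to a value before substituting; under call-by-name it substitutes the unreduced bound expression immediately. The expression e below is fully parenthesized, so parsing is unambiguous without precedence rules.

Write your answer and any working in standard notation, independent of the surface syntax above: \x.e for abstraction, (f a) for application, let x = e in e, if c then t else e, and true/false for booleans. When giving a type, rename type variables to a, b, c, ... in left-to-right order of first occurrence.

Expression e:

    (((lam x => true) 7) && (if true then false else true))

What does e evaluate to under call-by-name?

Answer: false

Trace:
step 0: (((\x.true) 7) && (if true then false else true))
step 1: [beta@0] (true && (if true then false else true))
step 2: [if@1] (true && false)
step 3: [delta@root] false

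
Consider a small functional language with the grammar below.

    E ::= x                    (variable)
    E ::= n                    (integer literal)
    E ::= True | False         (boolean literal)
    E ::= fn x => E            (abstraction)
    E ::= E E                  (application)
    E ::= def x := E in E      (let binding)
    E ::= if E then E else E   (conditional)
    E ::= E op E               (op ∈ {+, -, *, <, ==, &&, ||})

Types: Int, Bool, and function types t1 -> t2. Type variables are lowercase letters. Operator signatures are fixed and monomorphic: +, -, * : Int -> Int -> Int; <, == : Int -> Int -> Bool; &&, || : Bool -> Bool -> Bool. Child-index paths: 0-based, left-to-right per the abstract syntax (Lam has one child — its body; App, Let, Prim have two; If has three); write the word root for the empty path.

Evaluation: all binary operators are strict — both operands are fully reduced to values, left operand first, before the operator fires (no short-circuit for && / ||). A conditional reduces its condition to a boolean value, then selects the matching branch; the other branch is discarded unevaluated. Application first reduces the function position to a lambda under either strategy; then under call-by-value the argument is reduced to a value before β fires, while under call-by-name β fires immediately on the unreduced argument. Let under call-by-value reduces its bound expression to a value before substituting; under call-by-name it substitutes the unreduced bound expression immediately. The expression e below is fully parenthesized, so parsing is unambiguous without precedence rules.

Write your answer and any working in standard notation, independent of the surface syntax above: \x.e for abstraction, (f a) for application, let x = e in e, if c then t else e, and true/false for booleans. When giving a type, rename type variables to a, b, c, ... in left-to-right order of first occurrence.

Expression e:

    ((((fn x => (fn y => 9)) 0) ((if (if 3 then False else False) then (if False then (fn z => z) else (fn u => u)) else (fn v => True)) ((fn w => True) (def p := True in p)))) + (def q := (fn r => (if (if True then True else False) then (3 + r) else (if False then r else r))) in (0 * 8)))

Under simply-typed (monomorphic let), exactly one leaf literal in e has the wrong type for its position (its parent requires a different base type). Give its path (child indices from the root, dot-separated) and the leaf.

Answer: 0.1.0.0.0 : 3

Working:
\y._ : b -> Int
\x._ : a -> b -> Int
  unify a -> b -> Int ~ Int -> c
  unify a ~ Int
  unify b -> Int ~ c
_ _ : b -> Int
  unify Int ~ Bool
  FAIL: mismatch Int ~ Bool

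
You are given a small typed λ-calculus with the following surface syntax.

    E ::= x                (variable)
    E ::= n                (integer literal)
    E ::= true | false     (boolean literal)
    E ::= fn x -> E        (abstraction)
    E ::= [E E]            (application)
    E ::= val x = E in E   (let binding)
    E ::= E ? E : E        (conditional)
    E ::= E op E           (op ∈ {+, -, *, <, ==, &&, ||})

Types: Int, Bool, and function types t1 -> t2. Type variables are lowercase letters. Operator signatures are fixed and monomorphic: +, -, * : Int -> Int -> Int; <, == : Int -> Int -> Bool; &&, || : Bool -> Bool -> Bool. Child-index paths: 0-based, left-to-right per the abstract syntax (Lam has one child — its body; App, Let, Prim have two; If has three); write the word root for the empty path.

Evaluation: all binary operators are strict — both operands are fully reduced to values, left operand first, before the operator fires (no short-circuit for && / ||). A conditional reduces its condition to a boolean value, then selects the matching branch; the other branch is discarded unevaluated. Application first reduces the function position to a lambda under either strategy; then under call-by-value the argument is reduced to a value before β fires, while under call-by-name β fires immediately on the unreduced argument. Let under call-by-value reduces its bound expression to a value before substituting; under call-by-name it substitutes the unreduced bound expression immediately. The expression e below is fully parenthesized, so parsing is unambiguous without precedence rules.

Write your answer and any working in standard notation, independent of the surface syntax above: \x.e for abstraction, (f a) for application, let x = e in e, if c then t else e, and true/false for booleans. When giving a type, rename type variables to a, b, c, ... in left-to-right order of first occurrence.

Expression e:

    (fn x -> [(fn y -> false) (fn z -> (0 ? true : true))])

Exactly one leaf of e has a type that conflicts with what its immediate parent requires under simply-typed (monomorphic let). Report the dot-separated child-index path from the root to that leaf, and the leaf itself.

Trace:
\y._ : b -> Bool
  unify Int ~ Bool
  FAIL: mismatch Int ~ Bool

Answer: 0.1.0.0 : 0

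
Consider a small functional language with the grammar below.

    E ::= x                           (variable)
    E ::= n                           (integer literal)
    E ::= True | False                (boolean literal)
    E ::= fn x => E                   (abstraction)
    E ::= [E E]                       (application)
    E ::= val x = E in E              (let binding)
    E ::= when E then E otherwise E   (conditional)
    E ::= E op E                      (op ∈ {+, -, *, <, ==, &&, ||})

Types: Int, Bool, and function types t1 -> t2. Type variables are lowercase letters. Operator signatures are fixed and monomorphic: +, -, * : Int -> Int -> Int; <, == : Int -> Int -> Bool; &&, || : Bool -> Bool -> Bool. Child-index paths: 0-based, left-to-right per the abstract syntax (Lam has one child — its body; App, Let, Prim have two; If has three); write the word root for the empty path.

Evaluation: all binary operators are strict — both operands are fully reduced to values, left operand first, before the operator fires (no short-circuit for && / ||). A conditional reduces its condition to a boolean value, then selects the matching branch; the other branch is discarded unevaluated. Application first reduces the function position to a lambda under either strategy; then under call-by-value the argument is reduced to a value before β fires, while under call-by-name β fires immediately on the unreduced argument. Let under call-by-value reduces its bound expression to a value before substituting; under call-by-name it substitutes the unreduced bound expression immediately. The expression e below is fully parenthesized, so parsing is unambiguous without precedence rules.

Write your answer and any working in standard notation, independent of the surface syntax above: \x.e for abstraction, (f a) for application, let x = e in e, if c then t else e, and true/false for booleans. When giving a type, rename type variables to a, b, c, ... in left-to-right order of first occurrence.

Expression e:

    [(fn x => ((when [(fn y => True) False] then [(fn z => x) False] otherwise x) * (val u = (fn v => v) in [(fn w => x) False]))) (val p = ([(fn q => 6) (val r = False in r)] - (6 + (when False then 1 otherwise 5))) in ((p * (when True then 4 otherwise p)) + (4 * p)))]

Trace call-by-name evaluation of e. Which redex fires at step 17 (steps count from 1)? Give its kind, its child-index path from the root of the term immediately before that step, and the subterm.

Answer: delta at 0 : (-20 + -20)

Derivation:
step 0: ((\x.((if ((\y.true) false) then ((\z.x) false) else x) * (let u = (\v.v) in ((\w.x) false)))) (let p = (((\q.6) (let r = false in r)) - (6 + (if false then 1 else 5))) in ((p * (if true then 4 else p)) + (4 * p))))
step 1: [beta@root] ((if ((\y.true) false) then ((\z.(let p = (((\q.6) (let r = false in r)) - (6 + (if false then 1 else 5))) in ((p * (if true then 4 else p)) + (4 * p)))) false) else (let p = (((\q.6) (let r = false in r)) - (6 + (if false then 1 else 5))) in ((p * (if true then 4 else p)) + (4 * p)))) * (let u = (\v.v) in ((\w.(let p = (((\q.6) (let r = false in r)) - (6 + (if false then 1 else 5))) in ((p * (if true then 4 else p)) + (4 * p)))) false)))
step 2: [beta@0.0] ((if true then ((\z.(let p = (((\q.6) (let r = false in r)) - (6 + (if false then 1 else 5))) in ((p * (if true then 4 else p)) + (4 * p)))) false) else (let p = (((\q.6) (let r = false in r)) - (6 + (if false then 1 else 5))) in ((p * (if true then 4 else p)) + (4 * p)))) * (let u = (\v.v) in ((\w.(let p = (((\q.6) (let r = false in r)) - (6 + (if false then 1 else 5))) in ((p * (if true then 4 else p)) + (4 * p)))) false)))
step 3: [if@0] (((\z.(let p = (((\q.6) (let r = false in r)) - (6 + (if false then 1 else 5))) in ((p * (if true then 4 else p)) + (4 * p)))) false) * (let u = (\v.v) in ((\w.(let p = (((\q.6) (let r = false in r)) - (6 + (if false then 1 else 5))) in ((p * (if true then 4 else p)) + (4 * p)))) false)))
step 4: [beta@0] ((let p = (((\q.6) (let r = false in r)) - (6 + (if false then 1 else 5))) in ((p * (if true then 4 else p)) + (4 * p))) * (let u = (\v.v) in ((\w.(let p = (((\q.6) (let r = false in r)) - (6 + (if false then 1 else 5))) in ((p * (if true then 4 else p)) + (4 * p)))) false)))
step 5: [let@0] ((((((\q.6) (let r = false in r)) - (6 + (if false then 1 else 5))) * (if true then 4 else (((\q.6) (let r = false in r)) - (6 + (if false then 1 else 5))))) + (4 * (((\q.6) (let r = false in r)) - (6 + (if false then 1 else 5))))) * (let u = (\v.v) in ((\w.(let p = (((\q.6) (let r = false in r)) - (6 + (if false then 1 else 5))) in ((p * (if true then 4 else p)) + (4 * p)))) false)))
step 6: [beta@0.0.0.0] ((((6 - (6 + (if false then 1 else 5))) * (if true then 4 else (((\q.6) (let r = false in r)) - (6 + (if false then 1 else 5))))) + (4 * (((\q.6) (let r = false in r)) - (6 + (if false then 1 else 5))))) * (let u = (\v.v) in ((\w.(let p = (((\q.6) (let r = false in r)) - (6 + (if false then 1 else 5))) in ((p * (if true then 4 else p)) + (4 * p)))) false)))
step 7: [if@0.0.0.1.1] ((((6 - (6 + 5)) * (if true then 4 else (((\q.6) (let r = false in r)) - (6 + (if false then 1 else 5))))) + (4 * (((\q.6) (let r = false in r)) - (6 + (if false then 1 else 5))))) * (let u = (\v.v) in ((\w.(let p = (((\q.6) (let r = false in r)) - (6 + (if false then 1 else 5))) in ((p * (if true then 4 else p)) + (4 * p)))) false)))
step 8: [delta@0.0.0.1] ((((6 - 11) * (if true then 4 else (((\q.6) (let r = false in r)) - (6 + (if false then 1 else 5))))) + (4 * (((\q.6) (let r = false in r)) - (6 + (if false then 1 else 5))))) * (let u = (\v.v) in ((\w.(let p = (((\q.6) (let r = false in r)) - (6 + (if false then 1 else 5))) in ((p * (if true then 4 else p)) + (4 * p)))) false)))
step 9: [delta@0.0.0] (((-5 * (if true then 4 else (((\q.6) (let r = false in r)) - (6 + (if false then 1 else 5))))) + (4 * (((\q.6) (let r = false in r)) - (6 + (if false then 1 else 5))))) * (let u = (\v.v) in ((\w.(let p = (((\q.6) (let r = false in r)) - (6 + (if false then 1 else 5))) in ((p * (if true then 4 else p)) + (4 * p)))) false)))
step 10: [if@0.0.1] (((-5 * 4) + (4 * (((\q.6) (let r = false in r)) - (6 + (if false then 1 else 5))))) * (let u = (\v.v) in ((\w.(let p = (((\q.6) (let r = false in r)) - (6 + (if false then 1 else 5))) in ((p * (if true then 4 else p)) + (4 * p)))) false)))
step 11: [delta@0.0] ((-20 + (4 * (((\q.6) (let r = false in r)) - (6 + (if false then 1 else 5))))) * (let u = (\v.v) in ((\w.(let p = (((\q.6) (let r = false in r)) - (6 + (if false then 1 else 5))) in ((p * (if true then 4 else p)) + (4 * p)))) false)))
step 12: [beta@0.1.1.0] ((-20 + (4 * (6 - (6 + (if false then 1 else 5))))) * (let u = (\v.v) in ((\w.(let p = (((\q.6) (let r = false in r)) - (6 + (if false then 1 else 5))) in ((p * (if true then 4 else p)) + (4 * p)))) false)))
step 13: [if@0.1.1.1.1] ((-20 + (4 * (6 - (6 + 5)))) * (let u = (\v.v) in ((\w.(let p = (((\q.6) (let r = false in r)) - (6 + (if false then 1 else 5))) in ((p * (if true then 4 else p)) + (4 * p)))) false)))
step 14: [delta@0.1.1.1] ((-20 + (4 * (6 - 11))) * (let u = (\v.v) in ((\w.(let p = (((\q.6) (let r = false in r)) - (6 + (if false then 1 else 5))) in ((p * (if true then 4 else p)) + (4 * p)))) false)))
step 15: [delta@0.1.1] ((-20 + (4 * -5)) * (let u = (\v.v) in ((\w.(let p = (((\q.6) (let r = false in r)) - (6 + (if false then 1 else 5))) in ((p * (if true then 4 else p)) + (4 * p)))) false)))
step 16: [delta@0.1] ((-20 + -20) * (let u = (\v.v) in ((\w.(let p = (((\q.6) (let r = false in r)) - (6 + (if false then 1 else 5))) in ((p * (if true then 4 else p)) + (4 * p)))) false)))
step 17: [delta@0] (-40 * (let u = (\v.v) in ((\w.(let p = (((\q.6) (let r = false in r)) - (6 + (if false then 1 else 5))) in ((p * (if true then 4 else p)) + (4 * p)))) false)))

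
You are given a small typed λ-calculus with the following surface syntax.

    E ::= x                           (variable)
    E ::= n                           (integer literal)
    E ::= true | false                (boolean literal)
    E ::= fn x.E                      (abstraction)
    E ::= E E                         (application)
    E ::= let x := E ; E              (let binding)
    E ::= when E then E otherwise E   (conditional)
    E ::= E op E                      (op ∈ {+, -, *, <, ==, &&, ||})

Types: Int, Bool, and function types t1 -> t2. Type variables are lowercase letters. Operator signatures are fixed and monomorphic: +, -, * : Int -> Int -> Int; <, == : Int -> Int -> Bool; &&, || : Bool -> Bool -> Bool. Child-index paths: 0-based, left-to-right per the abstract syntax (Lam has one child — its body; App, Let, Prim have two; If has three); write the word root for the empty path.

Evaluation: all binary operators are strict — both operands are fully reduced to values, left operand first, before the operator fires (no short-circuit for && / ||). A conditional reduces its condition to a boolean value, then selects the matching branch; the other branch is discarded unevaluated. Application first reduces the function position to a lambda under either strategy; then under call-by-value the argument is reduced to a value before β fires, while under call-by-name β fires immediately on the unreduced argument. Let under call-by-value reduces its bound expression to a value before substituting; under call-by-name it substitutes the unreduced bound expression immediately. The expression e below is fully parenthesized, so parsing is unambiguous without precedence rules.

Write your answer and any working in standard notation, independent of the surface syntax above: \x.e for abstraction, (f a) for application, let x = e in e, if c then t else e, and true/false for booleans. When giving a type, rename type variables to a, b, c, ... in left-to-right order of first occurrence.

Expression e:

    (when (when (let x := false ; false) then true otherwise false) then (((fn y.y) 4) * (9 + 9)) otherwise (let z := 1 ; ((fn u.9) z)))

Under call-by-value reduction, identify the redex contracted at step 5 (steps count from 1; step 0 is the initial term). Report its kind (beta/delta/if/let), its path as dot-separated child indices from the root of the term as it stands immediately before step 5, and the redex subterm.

Derivation:
step 0: (if (if (let x = false in false) then true else false) then (((\y.y) 4) * (9 + 9)) else (let z = 1 in ((\u.9) z)))
step 1: [let@0.0] (if (if false then true else false) then (((\y.y) 4) * (9 + 9)) else (let z = 1 in ((\u.9) z)))
step 2: [if@0] (if false then (((\y.y) 4) * (9 + 9)) else (let z = 1 in ((\u.9) z)))
step 3: [if@root] (let z = 1 in ((\u.9) z))
step 4: [let@root] ((\u.9) 1)
step 5: [beta@root] 9

Answer: beta at root : ((\u.9) 1)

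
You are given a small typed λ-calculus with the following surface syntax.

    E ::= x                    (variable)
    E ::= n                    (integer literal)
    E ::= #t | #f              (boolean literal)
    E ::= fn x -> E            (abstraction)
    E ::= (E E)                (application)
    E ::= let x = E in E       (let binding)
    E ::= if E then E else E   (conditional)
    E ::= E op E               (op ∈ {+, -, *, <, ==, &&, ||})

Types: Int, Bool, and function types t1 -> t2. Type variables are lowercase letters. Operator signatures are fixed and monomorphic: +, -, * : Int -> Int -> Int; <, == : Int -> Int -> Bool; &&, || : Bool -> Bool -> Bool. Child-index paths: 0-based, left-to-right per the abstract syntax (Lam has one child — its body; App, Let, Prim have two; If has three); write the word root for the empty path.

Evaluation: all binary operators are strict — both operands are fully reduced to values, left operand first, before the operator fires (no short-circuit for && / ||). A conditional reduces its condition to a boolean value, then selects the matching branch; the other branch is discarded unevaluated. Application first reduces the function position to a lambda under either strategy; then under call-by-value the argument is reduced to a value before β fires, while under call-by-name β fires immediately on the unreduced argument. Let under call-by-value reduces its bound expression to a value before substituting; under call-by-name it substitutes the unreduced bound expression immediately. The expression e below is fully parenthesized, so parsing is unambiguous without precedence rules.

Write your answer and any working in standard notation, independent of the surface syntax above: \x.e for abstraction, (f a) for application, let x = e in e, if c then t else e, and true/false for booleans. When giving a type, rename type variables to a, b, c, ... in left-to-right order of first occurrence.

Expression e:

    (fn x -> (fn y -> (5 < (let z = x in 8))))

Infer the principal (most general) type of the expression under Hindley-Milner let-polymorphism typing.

Derivation:
  unify Int ~ Int
x : a
let z : a
  unify Int ~ Int
\y._ : b -> Bool
\x._ : a -> b -> Bool

Answer: a -> b -> Bool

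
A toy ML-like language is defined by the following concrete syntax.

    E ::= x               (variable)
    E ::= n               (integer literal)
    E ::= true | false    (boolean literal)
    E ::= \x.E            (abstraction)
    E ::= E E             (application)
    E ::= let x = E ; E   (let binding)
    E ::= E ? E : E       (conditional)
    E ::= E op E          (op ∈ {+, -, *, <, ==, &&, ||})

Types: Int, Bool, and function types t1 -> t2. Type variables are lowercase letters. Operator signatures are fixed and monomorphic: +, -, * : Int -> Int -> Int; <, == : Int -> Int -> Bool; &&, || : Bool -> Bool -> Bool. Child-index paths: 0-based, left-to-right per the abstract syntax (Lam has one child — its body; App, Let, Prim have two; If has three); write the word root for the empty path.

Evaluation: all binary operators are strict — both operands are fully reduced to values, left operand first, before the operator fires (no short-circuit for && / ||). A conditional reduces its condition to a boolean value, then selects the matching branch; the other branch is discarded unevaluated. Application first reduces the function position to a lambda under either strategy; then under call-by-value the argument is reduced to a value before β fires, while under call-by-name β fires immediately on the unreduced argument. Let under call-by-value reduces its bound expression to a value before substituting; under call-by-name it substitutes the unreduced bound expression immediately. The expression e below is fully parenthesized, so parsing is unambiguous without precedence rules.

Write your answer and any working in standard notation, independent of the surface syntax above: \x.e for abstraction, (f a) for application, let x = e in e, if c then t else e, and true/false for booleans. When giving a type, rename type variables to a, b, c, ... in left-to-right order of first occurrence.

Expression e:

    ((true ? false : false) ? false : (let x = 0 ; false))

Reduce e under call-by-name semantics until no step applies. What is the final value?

Answer: false

Derivation:
step 0: (if (if true then false else false) then false else (let x = 0 in false))
step 1: [if@0] (if false then false else (let x = 0 in false))
step 2: [if@root] (let x = 0 in false)
step 3: [let@root] false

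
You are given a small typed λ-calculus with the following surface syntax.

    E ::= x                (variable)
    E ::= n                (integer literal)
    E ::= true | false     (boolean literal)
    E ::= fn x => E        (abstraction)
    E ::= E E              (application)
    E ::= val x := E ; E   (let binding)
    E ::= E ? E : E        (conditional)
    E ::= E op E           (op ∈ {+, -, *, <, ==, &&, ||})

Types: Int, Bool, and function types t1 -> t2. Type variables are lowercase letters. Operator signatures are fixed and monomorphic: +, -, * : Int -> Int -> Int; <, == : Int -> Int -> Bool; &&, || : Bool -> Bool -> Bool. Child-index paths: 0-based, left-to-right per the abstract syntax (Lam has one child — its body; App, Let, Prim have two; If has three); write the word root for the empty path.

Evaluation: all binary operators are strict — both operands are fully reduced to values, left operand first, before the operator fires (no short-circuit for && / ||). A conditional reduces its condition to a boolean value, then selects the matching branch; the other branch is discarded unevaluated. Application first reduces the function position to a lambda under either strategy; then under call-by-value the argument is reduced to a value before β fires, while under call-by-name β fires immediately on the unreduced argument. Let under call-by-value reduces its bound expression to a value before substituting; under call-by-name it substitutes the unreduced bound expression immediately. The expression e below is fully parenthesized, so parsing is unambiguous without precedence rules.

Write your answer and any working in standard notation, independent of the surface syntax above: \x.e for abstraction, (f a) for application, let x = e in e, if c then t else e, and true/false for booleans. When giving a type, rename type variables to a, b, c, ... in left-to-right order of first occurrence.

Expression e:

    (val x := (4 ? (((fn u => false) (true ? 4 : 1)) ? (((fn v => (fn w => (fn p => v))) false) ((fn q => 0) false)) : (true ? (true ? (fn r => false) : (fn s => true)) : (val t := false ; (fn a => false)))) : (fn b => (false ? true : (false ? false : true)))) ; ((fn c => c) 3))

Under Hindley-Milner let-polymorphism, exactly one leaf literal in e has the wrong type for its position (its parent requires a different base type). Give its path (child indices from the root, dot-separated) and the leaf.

Answer: 0.0 : 4

Trace:
  unify Int ~ Bool
  FAIL: mismatch Int ~ Bool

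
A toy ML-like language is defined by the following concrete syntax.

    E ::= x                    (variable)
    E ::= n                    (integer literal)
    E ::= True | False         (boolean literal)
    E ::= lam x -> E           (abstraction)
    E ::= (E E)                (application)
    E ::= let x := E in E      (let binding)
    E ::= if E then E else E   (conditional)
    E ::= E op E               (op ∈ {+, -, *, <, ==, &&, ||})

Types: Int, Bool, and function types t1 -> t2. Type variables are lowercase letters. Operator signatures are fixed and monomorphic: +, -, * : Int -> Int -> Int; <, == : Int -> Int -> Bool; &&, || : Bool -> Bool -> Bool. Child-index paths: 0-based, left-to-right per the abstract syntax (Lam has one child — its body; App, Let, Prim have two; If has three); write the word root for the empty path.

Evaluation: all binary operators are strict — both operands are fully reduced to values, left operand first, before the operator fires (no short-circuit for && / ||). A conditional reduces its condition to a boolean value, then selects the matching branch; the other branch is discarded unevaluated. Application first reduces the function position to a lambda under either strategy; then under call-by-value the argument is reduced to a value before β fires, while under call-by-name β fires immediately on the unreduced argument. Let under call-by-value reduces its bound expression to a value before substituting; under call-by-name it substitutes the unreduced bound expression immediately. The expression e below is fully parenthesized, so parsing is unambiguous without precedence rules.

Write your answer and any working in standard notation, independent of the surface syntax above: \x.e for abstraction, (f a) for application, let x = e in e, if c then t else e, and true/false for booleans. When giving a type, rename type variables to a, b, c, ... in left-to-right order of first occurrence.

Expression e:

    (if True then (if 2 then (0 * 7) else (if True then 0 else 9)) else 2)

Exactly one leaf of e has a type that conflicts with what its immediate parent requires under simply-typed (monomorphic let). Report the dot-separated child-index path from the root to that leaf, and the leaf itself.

Answer: 1.0 : 2

Derivation:
  unify Bool ~ Bool
  unify Int ~ Bool
  FAIL: mismatch Int ~ Bool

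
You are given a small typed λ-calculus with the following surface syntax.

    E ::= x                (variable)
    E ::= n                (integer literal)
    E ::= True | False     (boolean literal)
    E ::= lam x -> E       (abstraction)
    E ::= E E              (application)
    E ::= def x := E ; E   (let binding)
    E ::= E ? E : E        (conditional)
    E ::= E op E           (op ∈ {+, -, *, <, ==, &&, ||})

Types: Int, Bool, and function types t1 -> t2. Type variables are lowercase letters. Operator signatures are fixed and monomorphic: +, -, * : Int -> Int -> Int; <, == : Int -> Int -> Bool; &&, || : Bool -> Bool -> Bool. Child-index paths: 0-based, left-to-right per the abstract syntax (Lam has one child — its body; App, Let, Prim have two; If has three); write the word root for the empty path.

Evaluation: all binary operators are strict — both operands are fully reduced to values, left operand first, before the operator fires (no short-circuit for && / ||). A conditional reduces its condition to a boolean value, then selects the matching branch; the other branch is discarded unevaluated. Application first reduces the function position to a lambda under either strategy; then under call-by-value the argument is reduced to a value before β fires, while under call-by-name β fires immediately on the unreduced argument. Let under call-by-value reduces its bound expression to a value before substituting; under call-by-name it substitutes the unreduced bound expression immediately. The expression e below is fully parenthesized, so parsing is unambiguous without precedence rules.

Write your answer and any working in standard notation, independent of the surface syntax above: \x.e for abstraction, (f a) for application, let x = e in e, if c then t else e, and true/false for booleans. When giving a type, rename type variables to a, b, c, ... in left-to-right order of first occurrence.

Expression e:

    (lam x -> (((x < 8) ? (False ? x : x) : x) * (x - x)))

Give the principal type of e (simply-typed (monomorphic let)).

Answer: Int -> Int

Working:
x : a
  unify a ~ Int
  unify Int ~ Int
  unify Bool ~ Bool
  unify Bool ~ Bool
x : Int
x : Int
  unify Int ~ Int
x : Int
  unify Int ~ Int
  unify Int ~ Int
x : Int
  unify Int ~ Int
x : Int
  unify Int ~ Int
  unify Int ~ Int
\x._ : Int -> Int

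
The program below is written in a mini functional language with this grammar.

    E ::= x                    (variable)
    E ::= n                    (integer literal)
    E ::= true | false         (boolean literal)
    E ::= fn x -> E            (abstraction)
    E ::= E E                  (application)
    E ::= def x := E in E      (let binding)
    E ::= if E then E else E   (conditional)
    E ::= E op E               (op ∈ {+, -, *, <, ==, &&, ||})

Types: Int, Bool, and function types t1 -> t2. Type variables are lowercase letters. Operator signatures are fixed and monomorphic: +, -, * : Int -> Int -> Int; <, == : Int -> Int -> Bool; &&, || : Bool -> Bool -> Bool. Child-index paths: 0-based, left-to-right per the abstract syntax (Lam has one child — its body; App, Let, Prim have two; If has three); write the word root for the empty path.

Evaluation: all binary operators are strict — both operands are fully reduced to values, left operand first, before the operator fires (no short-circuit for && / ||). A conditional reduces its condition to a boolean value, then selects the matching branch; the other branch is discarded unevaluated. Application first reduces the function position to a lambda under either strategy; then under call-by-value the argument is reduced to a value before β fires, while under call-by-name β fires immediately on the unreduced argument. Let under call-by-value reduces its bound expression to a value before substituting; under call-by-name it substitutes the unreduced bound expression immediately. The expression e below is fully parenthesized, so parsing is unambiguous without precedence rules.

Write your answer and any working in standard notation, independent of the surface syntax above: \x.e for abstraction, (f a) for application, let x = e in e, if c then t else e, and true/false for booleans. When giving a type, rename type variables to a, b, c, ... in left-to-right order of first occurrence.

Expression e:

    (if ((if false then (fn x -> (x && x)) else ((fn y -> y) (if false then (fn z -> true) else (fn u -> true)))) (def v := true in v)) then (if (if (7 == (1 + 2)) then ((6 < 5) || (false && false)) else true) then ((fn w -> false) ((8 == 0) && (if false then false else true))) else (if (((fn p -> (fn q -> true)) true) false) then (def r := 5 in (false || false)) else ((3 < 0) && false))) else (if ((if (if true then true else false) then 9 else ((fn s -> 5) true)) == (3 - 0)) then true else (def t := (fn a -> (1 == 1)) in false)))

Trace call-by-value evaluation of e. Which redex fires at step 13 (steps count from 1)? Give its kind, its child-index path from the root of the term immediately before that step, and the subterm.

Working:
step 0: (if ((if false then (\x.(x && x)) else ((\y.y) (if false then (\z.true) else (\u.true)))) (let v = true in v)) then (if (if (7 == (1 + 2)) then ((6 < 5) || (false && false)) else true) then ((\w.false) ((8 == 0) && (if false then false else true))) else (if (((\p.(\q.true)) true) false) then (let r = 5 in (false || false)) else ((3 < 0) && false))) else (if ((if (if true then true else false) then 9 else ((\s.5) true)) == (3 - 0)) then true else (let t = (\a.(1 == 1)) in false)))
step 1: [if@0.0] (if (((\y.y) (if false then (\z.true) else (\u.true))) (let v = true in v)) then (if (if (7 == (1 + 2)) then ((6 < 5) || (false && false)) else true) then ((\w.false) ((8 == 0) && (if false then false else true))) else (if (((\p.(\q.true)) true) false) then (let r = 5 in (false || false)) else ((3 < 0) && false))) else (if ((if (if true then true else false) then 9 else ((\s.5) true)) == (3 - 0)) then true else (let t = (\a.(1 == 1)) in false)))
step 2: [if@0.0.1] (if (((\y.y) (\u.true)) (let v = true in v)) then (if (if (7 == (1 + 2)) then ((6 < 5) || (false && false)) else true) then ((\w.false) ((8 == 0) && (if false then false else true))) else (if (((\p.(\q.true)) true) false) then (let r = 5 in (false || false)) else ((3 < 0) && false))) else (if ((if (if true then true else false) then 9 else ((\s.5) true)) == (3 - 0)) then true else (let t = (\a.(1 == 1)) in false)))
step 3: [beta@0.0] (if ((\u.true) (let v = true in v)) then (if (if (7 == (1 + 2)) then ((6 < 5) || (false && false)) else true) then ((\w.false) ((8 == 0) && (if false then false else true))) else (if (((\p.(\q.true)) true) false) then (let r = 5 in (false || false)) else ((3 < 0) && false))) else (if ((if (if true then true else false) then 9 else ((\s.5) true)) == (3 - 0)) then true else (let t = (\a.(1 == 1)) in false)))
step 4: [let@0.1] (if ((\u.true) true) then (if (if (7 == (1 + 2)) then ((6 < 5) || (false && false)) else true) then ((\w.false) ((8 == 0) && (if false then false else true))) else (if (((\p.(\q.true)) true) false) then (let r = 5 in (false || false)) else ((3 < 0) && false))) else (if ((if (if true then true else false) then 9 else ((\s.5) true)) == (3 - 0)) then true else (let t = (\a.(1 == 1)) in false)))
step 5: [beta@0] (if true then (if (if (7 == (1 + 2)) then ((6 < 5) || (false && false)) else true) then ((\w.false) ((8 == 0) && (if false then false else true))) else (if (((\p.(\q.true)) true) false) then (let r = 5 in (false || false)) else ((3 < 0) && false))) else (if ((if (if true then true else false) then 9 else ((\s.5) true)) == (3 - 0)) then true else (let t = (\a.(1 == 1)) in false)))
step 6: [if@root] (if (if (7 == (1 + 2)) then ((6 < 5) || (false && false)) else true) then ((\w.false) ((8 == 0) && (if false then false else true))) else (if (((\p.(\q.true)) true) false) then (let r = 5 in (false || false)) else ((3 < 0) && false)))
step 7: [delta@0.0.1] (if (if (7 == 3) then ((6 < 5) || (false && false)) else true) then ((\w.false) ((8 == 0) && (if false then false else true))) else (if (((\p.(\q.true)) true) false) then (let r = 5 in (false || false)) else ((3 < 0) && false)))
step 8: [delta@0.0] (if (if false then ((6 < 5) || (false && false)) else true) then ((\w.false) ((8 == 0) && (if false then false else true))) else (if (((\p.(\q.true)) true) false) then (let r = 5 in (false || false)) else ((3 < 0) && false)))
step 9: [if@0] (if true then ((\w.false) ((8 == 0) && (if false then false else true))) else (if (((\p.(\q.true)) true) false) then (let r = 5 in (false || false)) else ((3 < 0) && false)))
step 10: [if@root] ((\w.false) ((8 == 0) && (if false then false else true)))
step 11: [delta@1.0] ((\w.false) (false && (if false then false else true)))
step 12: [if@1.1] ((\w.false) (false && true))
step 13: [delta@1] ((\w.false) false)

Answer: delta at 1 : (false && true)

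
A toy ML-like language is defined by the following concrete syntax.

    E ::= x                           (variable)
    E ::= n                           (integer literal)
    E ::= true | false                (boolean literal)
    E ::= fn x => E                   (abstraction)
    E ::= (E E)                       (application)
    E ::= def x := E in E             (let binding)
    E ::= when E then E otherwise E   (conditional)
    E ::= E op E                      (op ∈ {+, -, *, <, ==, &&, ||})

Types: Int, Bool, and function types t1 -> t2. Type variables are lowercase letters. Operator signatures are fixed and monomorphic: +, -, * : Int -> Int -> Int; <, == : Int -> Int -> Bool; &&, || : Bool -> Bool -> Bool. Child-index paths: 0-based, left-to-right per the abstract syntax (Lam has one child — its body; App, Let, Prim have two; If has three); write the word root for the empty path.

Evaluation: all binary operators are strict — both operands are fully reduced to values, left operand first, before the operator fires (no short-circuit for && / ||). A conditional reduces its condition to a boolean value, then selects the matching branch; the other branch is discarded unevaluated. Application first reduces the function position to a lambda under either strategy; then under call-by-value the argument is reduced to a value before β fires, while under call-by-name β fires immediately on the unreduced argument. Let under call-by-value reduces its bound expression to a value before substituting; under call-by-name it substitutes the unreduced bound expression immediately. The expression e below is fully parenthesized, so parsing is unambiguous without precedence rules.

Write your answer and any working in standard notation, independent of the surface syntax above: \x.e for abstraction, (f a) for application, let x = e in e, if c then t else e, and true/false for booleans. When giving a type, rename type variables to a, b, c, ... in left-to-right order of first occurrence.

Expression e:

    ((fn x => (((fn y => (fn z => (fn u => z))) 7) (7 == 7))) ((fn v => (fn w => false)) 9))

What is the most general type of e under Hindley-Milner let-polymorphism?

Answer: a -> Bool

Trace:
z : c
\u._ : d -> c
\z._ : c -> d -> c
\y._ : b -> c -> d -> c
  unify b -> c -> d -> c ~ Int -> e
  unify b ~ Int
  unify c -> d -> c ~ e
_ _ : c -> d -> c
  unify Int ~ Int
  unify Int ~ Int
  unify c -> d -> c ~ Bool -> f
  unify c ~ Bool
  unify d -> Bool ~ f
_ _ : d -> Bool
\x._ : a -> d -> Bool
\w._ : h -> Bool
\v._ : g -> h -> Bool
  unify g -> h -> Bool ~ Int -> i
  unify g ~ Int
  unify h -> Bool ~ i
_ _ : h -> Bool
  unify a -> d -> Bool ~ (h -> Bool) -> j
  unify a ~ h -> Bool
  unify d -> Bool ~ j
_ _ : d -> Bool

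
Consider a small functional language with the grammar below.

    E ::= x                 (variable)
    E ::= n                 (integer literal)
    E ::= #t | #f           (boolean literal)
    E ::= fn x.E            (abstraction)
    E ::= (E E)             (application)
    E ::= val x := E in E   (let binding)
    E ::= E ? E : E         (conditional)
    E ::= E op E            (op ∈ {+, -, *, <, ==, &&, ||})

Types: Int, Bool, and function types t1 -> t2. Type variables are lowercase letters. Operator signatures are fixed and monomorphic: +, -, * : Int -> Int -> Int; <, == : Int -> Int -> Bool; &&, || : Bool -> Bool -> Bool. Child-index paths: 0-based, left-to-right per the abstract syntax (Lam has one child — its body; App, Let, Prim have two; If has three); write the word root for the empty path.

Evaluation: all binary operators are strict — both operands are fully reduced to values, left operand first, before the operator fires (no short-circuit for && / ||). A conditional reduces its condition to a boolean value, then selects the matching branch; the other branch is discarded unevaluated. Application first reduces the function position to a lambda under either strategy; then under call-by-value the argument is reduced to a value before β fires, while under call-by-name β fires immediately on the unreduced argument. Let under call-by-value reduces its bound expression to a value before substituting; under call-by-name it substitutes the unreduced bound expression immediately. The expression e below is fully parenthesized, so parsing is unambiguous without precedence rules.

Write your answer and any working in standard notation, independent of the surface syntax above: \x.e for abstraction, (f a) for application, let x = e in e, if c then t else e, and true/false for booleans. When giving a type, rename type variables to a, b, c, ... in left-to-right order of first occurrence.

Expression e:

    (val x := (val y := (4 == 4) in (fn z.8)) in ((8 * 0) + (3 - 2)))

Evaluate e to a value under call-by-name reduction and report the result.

Answer: 1

Working:
step 0: (let x = (let y = (4 == 4) in (\z.8)) in ((8 * 0) + (3 - 2)))
step 1: [let@root] ((8 * 0) + (3 - 2))
step 2: [delta@0] (0 + (3 - 2))
step 3: [delta@1] (0 + 1)
step 4: [delta@root] 1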